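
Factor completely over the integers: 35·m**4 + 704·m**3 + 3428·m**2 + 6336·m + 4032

Among the possible rational roots, m = -14 is a root, so (m + 14) divides it; the quotient is 35·m**3 + 214·m**2 + 432·m + 288.
Then m = -12/7 is a root, so (7·m + 12) divides it; the quotient is 5·m**2 + 22·m + 24.
The remaining quadratic factors as (5·m + 12)(m + 2).

(5·m + 12)·(7·m + 12)·(m + 14)·(m + 2)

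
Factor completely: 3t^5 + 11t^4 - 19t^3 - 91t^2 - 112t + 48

(3t - 1)(t + 4)(t - 3)(t^2 + 3t + 4)

Trying the rational-root candidates, t = 3 is a root, so (t - 3) is a factor; dividing leaves 3t^4 + 20t^3 + 41t^2 + 32t - 16.
Continuing, t = 1/3 is a root, giving the factor (3t - 1) and quotient t^3 + 7t^2 + 16t + 16.
Next, t = -4 is a root, giving the factor (t + 4) and quotient t^2 + 3t + 4.
The quadratic t^2 + 3t + 4 has discriminant -7 < 0 and is irreducible over ℤ.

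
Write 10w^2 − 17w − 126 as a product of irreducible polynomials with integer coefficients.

Need a pair with product 10·(−126) = −1260 and sum −17: that's −45 and 28.
Split the middle term: 10w^2 − 45w + 28w − 126 = 5w(2w − 9) + 14(2w − 9).

(2w − 9)(5w + 14)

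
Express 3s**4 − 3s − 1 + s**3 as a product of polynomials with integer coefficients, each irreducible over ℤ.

(3s + 1)(s − 1)(s**2 + s + 1)

Group as (3s**4 − 3s) + (s**3 − 1) = 3s(s**3 − 1) + (s**3 − 1).
Both groups share the factor (s**3 − 1).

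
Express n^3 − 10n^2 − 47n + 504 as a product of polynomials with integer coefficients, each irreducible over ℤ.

Among the possible rational roots, n = 8 is a root, so (n − 8) is a factor; dividing leaves n^2 − 2n − 63.
The remaining quadratic factors as (n + 7)(n − 9).

(n + 7)(n − 8)(n − 9)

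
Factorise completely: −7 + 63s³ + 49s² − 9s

(9s + 7)(7s² − 1)

Group as (63s³ − 9s) + (49s² − 7) = 9s(7s² − 1) + 7(7s² − 1).
Both groups share the factor (7s² − 1).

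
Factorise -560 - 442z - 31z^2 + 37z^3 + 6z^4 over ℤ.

(2z - 7)(3z + 8)(z + 2)(z + 5)

By the rational root theorem, z = -8/3 is a root, so (3z + 8) divides it; the quotient is 2z^3 + 7z^2 - 29z - 70.
Then z = 7/2 is a root, so (2z - 7) is a factor; dividing leaves z^2 + 7z + 10.
The remaining quadratic factors as (z + 5)(z + 2).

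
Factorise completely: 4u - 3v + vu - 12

Group as (vu - 3v) + (4u - 12) = v(u - 3) + 4(u - 3).
Both groups share the factor (u - 3).

(u - 3)(v + 4)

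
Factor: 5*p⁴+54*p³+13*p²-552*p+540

(5*p-6)*(p+5)*(p+9)*(p-2)

Trying the rational-root candidates, p = -5 is a root, so (p+5) divides it; the quotient is 5*p³+29*p²-132*p+108.
Then p = 2 is a root, so (p-2) is a factor; dividing leaves 5*p²+39*p-54.
The remaining quadratic factors as (5*p-6)(p+9).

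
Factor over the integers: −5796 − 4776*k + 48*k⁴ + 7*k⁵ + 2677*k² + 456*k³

By the rational root theorem, k = −7 is a root, giving the factor (k + 7) and quotient 7*k⁴ − k³ + 463*k² − 564*k − 828.
Then k = 2 is a root, so (k − 2) is a factor; dividing leaves 7*k³ + 13*k² + 489*k + 414.
Next, k = −6/7 is a root, giving the factor (7*k + 6) and quotient k² + k + 69.
The quadratic k² + k + 69 has discriminant −275 < 0 and is irreducible over ℤ.

(7*k + 6)*(k + 7)*(k − 2)*(k² + k + 69)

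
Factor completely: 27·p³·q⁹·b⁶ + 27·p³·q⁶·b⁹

Pull out the common factor 27·p³·q⁶·b⁶, leaving q³ + b³.
Recognize a sum of cubes with the parts q and b.

27·b⁶·p³·q⁶·(q + b)·(q² - q·b + b²)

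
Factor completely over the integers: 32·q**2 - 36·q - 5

(4·q - 5)·(8·q + 1)

Need a pair with product 32·(-5) = -160 and sum -36: that's 4 and -40.
Split the middle term: 32·q**2 + 4·q - 40·q - 5 = 4·q·(8·q + 1) - 5·(8·q + 1).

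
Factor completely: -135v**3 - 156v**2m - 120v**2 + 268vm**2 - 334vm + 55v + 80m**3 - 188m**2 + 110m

-(9v - 10m + 11)(v + 2m)(15v + 4m - 5)

Group: 9v(-15v**2 - 34vm + 5v - 8m**2 + 10m) + (-10m + 11)(-15v**2 - 34vm + 5v - 8m**2 + 10m); both groups contain (-15v**2 - 34vm + 5v - 8m**2 + 10m), so (9v - 10m + 11) is a factor with cofactor -15v**2 - 34vm + 5v - 8m**2 + 10m.
The cofactor groups again: -15v**2 - 34vm + 5v - 8m**2 + 10m = -v(15v + 4m - 5) - 2m(15v + 4m - 5); both groups contain (15v + 4m - 5), giving -(v + 2m)(15v + 4m - 5).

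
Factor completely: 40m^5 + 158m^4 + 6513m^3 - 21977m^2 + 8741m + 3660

Testing divisors of the constant over divisors of the leading coefficient, m = 4/5 is a root, so (5m - 4) divides it; the quotient is 8m^4 + 38m^3 + 1333m^2 - 3329m - 915.
Then m = -1/4 is a root, so (4m + 1) divides it; the quotient is 2m^3 + 9m^2 + 331m - 915.
Continuing, m = 5/2 is a root, so (2m - 5) divides it; the quotient is m^2 + 7m + 183.
The quadratic m^2 + 7m + 183 has discriminant -683 < 0 and is irreducible over ℤ.

(2m - 5)(4m + 1)(5m - 4)(m^2 + 7m + 183)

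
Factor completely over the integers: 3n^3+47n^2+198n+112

(3n+2)(n+7)(n+8)

Among the possible rational roots, n = −7 is a root, so (n+7) divides it; the quotient is 3n^2+26n+16.
The remaining quadratic factors as (n+8)(3n+2).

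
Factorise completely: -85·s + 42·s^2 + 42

(6·s - 7)·(7·s - 6)

Need a pair with product 42·42 = 1764 and sum -85: that's -49 and -36.
Split the middle term: 42·s^2 - 49·s - 36·s + 42 = 7·s·(6·s - 7) - 6·(6·s - 7).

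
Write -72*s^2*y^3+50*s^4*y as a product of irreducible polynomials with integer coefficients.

Factor out 2*s^2*y, leaving 25*s^2-36*y^2, which is a difference of two squares.

2*s^2*y*(5*s+6*y)*(5*s-6*y)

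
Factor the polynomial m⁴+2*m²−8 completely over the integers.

(m²+4)*(m²−2)

Substitute u = m² to get a quadratic in u, then factor.
m²+4 is irreducible over ℤ (sum of squares).
m²−2 is irreducible over ℤ (2 is not a perfect square).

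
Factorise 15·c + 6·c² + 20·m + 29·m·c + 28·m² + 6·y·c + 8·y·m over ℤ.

(2·y + 7·m + 2·c + 5)·(4·m + 3·c)

Group: 4·m·(2·y + 7·m + 2·c + 5) + 3·c·(2·y + 7·m + 2·c + 5); both groups contain (2·y + 7·m + 2·c + 5).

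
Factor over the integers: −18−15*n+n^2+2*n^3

(2*n+3)*(n+2)*(n−3)

Trying the rational-root candidates, n = −3/2 is a root, so (2*n+3) divides it; the quotient is n^2−n−6.
The remaining quadratic factors as (n−3)(n+2).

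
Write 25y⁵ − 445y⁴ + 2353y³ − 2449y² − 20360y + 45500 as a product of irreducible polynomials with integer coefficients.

(5y + 14)(5y − 13)(y − 10)(y² − 8y + 25)

Testing divisors of the constant over divisors of the leading coefficient, y = −14/5 is a root, giving the factor (5y + 14) and quotient 5y⁴ − 103y³ + 759y² − 2615y + 3250.
Then y = 10 is a root, so (y − 10) is a factor; dividing leaves 5y³ − 53y² + 229y − 325.
Continuing, y = 13/5 is a root, so (5y − 13) divides it; the quotient is y² − 8y + 25.
The quadratic y² − 8y + 25 has discriminant −36 < 0 and is irreducible over ℤ.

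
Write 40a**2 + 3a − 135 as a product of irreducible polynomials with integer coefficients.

(5a − 9)(8a + 15)

Need a pair with product 40·(−135) = −5400 and sum 3: that's 75 and −72.
Split the middle term: 40a**2 + 75a − 72a − 135 = 5a(8a + 15) − 9(8a + 15).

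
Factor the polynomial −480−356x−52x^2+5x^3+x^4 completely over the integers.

(x+2)(x+5)(x+6)(x−8)

Among the possible rational roots, x = −5 is a root, so (x+5) is a factor; dividing leaves x^3−52x−96.
Next, x = −2 is a root, so (x+2) is a factor; dividing leaves x^2−2x−48.
The remaining quadratic factors as (x+6)(x−8).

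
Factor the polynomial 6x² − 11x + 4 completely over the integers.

Need a pair with product 6·4 = 24 and sum −11: that's −3 and −8.
Split the middle term: 6x² − 3x − 8x + 4 = 3x(2x − 1) − 4(2x − 1).

(2x − 1)(3x − 4)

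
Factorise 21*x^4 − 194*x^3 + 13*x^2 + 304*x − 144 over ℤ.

(3*x + 4)*(7*x − 4)*(x − 1)*(x − 9)

Testing divisors of the constant over divisors of the leading coefficient, x = 4/7 is a root, so (7*x − 4) divides it; the quotient is 3*x^3 − 26*x^2 − 13*x + 36.
Continuing, x = 1 is a root, so (x − 1) is a factor; dividing leaves 3*x^2 − 23*x − 36.
The remaining quadratic factors as (x − 9)(3*x + 4).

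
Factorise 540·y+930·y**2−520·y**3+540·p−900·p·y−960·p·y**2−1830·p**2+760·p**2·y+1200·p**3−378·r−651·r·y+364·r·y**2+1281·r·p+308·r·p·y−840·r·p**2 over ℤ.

Group: 7·r·(−120·p**2+44·p·y+183·p+52·y**2−93·y−54) + (−10·p−10·y)·(−120·p**2+44·p·y+183·p+52·y**2−93·y−54); both groups contain (−120·p**2+44·p·y+183·p+52·y**2−93·y−54), so (7·r−10·p−10·y) is a factor with cofactor −120·p**2+44·p·y+183·p+52·y**2−93·y−54.
The cofactor groups again: −120·p**2+44·p·y+183·p+52·y**2−93·y−54 = −8·p·(15·p−13·y−6) + (−4·y+9)·(15·p−13·y−6); both groups contain (15·p−13·y−6), giving −(8·p+4·y−9)·(15·p−13·y−6).

−(7·r−10·p−10·y)·(15·p−13·y−6)·(8·p+4·y−9)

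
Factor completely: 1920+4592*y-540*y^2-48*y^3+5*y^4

(5*y+2)*(y+10)*(y-12)*(y-8)

Trying the rational-root candidates, y = 8 is a root, giving the factor (y-8) and quotient 5*y^3-8*y^2-604*y-240.
Then y = -10 is a root, so (y+10) is a factor; dividing leaves 5*y^2-58*y-24.
The remaining quadratic factors as (y-12)(5*y+2).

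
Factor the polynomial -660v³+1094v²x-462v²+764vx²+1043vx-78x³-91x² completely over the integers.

-(10v+6x+7)(11v-x)(6v-13x)

Group: 10v(-66v²+149vx-13x²) + (6x+7)(-66v²+149vx-13x²); both groups contain (-66v²+149vx-13x²), so (10v+6x+7) is a factor with cofactor -66v²+149vx-13x².
The cofactor groups again: -66v²+149vx-13x² = -11v(6v-13x) + x(6v-13x); both groups contain (6v-13x), giving -(11v-x)(6v-13x).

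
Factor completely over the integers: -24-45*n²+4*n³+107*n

Trying the rational-root candidates, n = 1/4 is a root, giving the factor (4*n-1) and quotient n²-11*n+24.
The remaining quadratic factors as (n-8)(n-3).

(4*n-1)*(n-3)*(n-8)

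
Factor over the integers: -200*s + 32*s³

8*s*(2*s + 5)*(2*s - 5)

Factor out 8*s, leaving 4*s² - 25, which is a difference of two squares.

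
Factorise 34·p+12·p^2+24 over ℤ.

Pull out the common factor 2, then factor the remaining trinomial.

2·(2·p+3)·(3·p+4)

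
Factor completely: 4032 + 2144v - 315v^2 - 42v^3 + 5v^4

(5v + 8)(v + 7)(v - 8)(v - 9)

Testing divisors of the constant over divisors of the leading coefficient, v = 9 is a root, so (v - 9) divides it; the quotient is 5v^3 + 3v^2 - 288v - 448.
Then v = 8 is a root, so (v - 8) divides it; the quotient is 5v^2 + 43v + 56.
The remaining quadratic factors as (5v + 8)(v + 7).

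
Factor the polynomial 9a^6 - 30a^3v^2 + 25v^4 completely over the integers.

Recognize a perfect-square trinomial with the parts 5v^2 and 3a^3.

(3a^3 - 5v^2)^2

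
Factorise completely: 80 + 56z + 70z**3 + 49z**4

(7z + 10)(7z**3 + 8)

Group as (49z**4 + 56z) + (70z**3 + 80) = 7z(7z**3 + 8) + 10(7z**3 + 8).
Both groups share the factor (7z**3 + 8).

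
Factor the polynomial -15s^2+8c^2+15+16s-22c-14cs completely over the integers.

(2c-5s-3)(4c+3s-5)

Group: 2c(4c+3s-5) + (-5s-3)(4c+3s-5); both groups contain (4c+3s-5).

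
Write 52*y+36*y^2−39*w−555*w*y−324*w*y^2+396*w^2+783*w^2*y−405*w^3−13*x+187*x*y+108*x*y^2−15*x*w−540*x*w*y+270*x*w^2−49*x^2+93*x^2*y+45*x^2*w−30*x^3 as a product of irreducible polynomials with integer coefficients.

−(10*x−15*w+9*y+13)*(3*x−9*w+1)*(x+3*w−4*y)

Group: 3*x*(−10*x^2−15*x*w+31*x*y−13*x+45*w^2−87*w*y−39*w+36*y^2+52*y) + (−9*w+1)*(−10*x^2−15*x*w+31*x*y−13*x+45*w^2−87*w*y−39*w+36*y^2+52*y); both groups contain (−10*x^2−15*x*w+31*x*y−13*x+45*w^2−87*w*y−39*w+36*y^2+52*y), so (3*x−9*w+1) is a factor with cofactor −10*x^2−15*x*w+31*x*y−13*x+45*w^2−87*w*y−39*w+36*y^2+52*y.
The cofactor groups again: −10*x^2−15*x*w+31*x*y−13*x+45*w^2−87*w*y−39*w+36*y^2+52*y = −10*x*(x+3*w−4*y) + (15*w−9*y−13)*(x+3*w−4*y); both groups contain (x+3*w−4*y), giving −(10*x−15*w+9*y+13)*(x+3*w−4*y).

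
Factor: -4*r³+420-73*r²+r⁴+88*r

Among the possible rational roots, r = 3 is a root, giving the factor (r-3) and quotient r³-r²-76*r-140.
Next, r = -2 is a root, giving the factor (r+2) and quotient r²-3*r-70.
The remaining quadratic factors as (r+7)(r-10).

(r+2)*(r+7)*(r-10)*(r-3)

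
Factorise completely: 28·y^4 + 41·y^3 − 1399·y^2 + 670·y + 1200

Testing divisors of the constant over divisors of the leading coefficient, y = 6 is a root, so (y − 6) divides it; the quotient is 28·y^3 + 209·y^2 − 145·y − 200.
Then y = −5/7 is a root, giving the factor (7·y + 5) and quotient 4·y^2 + 27·y − 40.
The remaining quadratic factors as (y + 8)(4·y − 5).

(4·y − 5)·(7·y + 5)·(y + 8)·(y − 6)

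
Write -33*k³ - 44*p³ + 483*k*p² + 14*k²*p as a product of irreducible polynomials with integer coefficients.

Group: k*(-33*k² - 118*k*p + 11*p²) - 4*p*(-33*k² - 118*k*p + 11*p²); both groups contain (-33*k² - 118*k*p + 11*p²), so (k - 4*p) is a factor with cofactor -33*k² - 118*k*p + 11*p².
The cofactor groups again: -33*k² - 118*k*p + 11*p² = -3*k*(11*k - p) - 11*p*(11*k - p); both groups contain (11*k - p), giving -(3*k + 11*p)*(11*k - p).

-(11*k - p)*(3*k + 11*p)*(k - 4*p)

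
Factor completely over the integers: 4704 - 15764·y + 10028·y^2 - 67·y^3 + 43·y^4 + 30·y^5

By the rational root theorem, y = -8 is a root, so (y + 8) divides it; the quotient is 30·y^4 - 197·y^3 + 1509·y^2 - 2044·y + 588.
Next, y = 2/5 is a root, giving the factor (5·y - 2) and quotient 6·y^3 - 37·y^2 + 287·y - 294.
Continuing, y = 7/6 is a root, giving the factor (6·y - 7) and quotient y^2 - 5·y + 42.
The quadratic y^2 - 5·y + 42 has discriminant -143 < 0 and is irreducible over ℤ.

(5·y - 2)·(6·y - 7)·(y + 8)·(y^2 - 5·y + 42)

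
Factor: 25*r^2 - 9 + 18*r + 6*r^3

By the rational root theorem, r = 1/3 is a root, giving the factor (3*r - 1) and quotient 2*r^2 + 9*r + 9.
The remaining quadratic factors as (2*r + 3)(r + 3).

(2*r + 3)*(3*r - 1)*(r + 3)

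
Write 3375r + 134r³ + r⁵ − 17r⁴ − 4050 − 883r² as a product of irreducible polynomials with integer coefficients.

(r − 2)(r − 5)(r − 9)(r² − r + 45)

Among the possible rational roots, r = 9 is a root, giving the factor (r − 9) and quotient r⁴ − 8r³ + 62r² − 325r + 450.
Then r = 5 is a root, so (r − 5) is a factor; dividing leaves r³ − 3r² + 47r − 90.
Continuing, r = 2 is a root, so (r − 2) is a factor; dividing leaves r² − r + 45.
The quadratic r² − r + 45 has discriminant −179 < 0 and is irreducible over ℤ.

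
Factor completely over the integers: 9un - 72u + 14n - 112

Group as (9un - 72u) + (14n - 112) = 9u(n - 8) + 14(n - 8).
Both groups share the factor (n - 8).

(9u + 14)(n - 8)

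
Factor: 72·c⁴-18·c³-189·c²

9·c²·(2·c+3)·(4·c-7)

Pull out the common factor 9·c², then factor the remaining trinomial.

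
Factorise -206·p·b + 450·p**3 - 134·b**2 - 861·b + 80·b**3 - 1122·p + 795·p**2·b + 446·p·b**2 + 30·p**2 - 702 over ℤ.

(5·p + 2·b - 9)·(6·p + 5·b + 6)·(15·p + 8·b + 13)

Group: 15·p·(30·p**2 + 37·p·b - 24·p + 10·b**2 - 33·b - 54) + (8·b + 13)·(30·p**2 + 37·p·b - 24·p + 10·b**2 - 33·b - 54); both groups contain (30·p**2 + 37·p·b - 24·p + 10·b**2 - 33·b - 54), so (15·p + 8·b + 13) is a factor with cofactor 30·p**2 + 37·p·b - 24·p + 10·b**2 - 33·b - 54.
The cofactor groups again: 30·p**2 + 37·p·b - 24·p + 10·b**2 - 33·b - 54 = 5·p·(6·p + 5·b + 6) + (2·b - 9)·(6·p + 5·b + 6); both groups contain (6·p + 5·b + 6), giving (5·p + 2·b - 9)·(6·p + 5·b + 6).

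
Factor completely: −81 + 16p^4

Difference of squares twice: with A = 2p and B = 3, A⁴ − B⁴ = (A² − B²)(A² + B²), and A² − B² factors again.

(2p + 3)(2p − 3)(4p^2 + 9)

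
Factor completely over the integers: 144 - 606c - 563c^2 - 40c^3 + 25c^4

(5c + 8)(5c - 1)(c + 3)(c - 6)

By the rational root theorem, c = 1/5 is a root, so (5c - 1) is a factor; dividing leaves 5c^3 - 7c^2 - 114c - 144.
Continuing, c = 6 is a root, giving the factor (c - 6) and quotient 5c^2 + 23c + 24.
The remaining quadratic factors as (c + 3)(5c + 8).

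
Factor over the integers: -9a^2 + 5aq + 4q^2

-(9a + 4q)(a - q)

Group: -a(9a + 4q) + q(9a + 4q); both groups contain (9a + 4q).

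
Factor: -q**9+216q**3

Factor out q**3 first: what remains is -q**6+216.
Recognize a difference of cubes with the parts 6 and q**2.

-q**3(q**2-6)(q**4+6q**2+36)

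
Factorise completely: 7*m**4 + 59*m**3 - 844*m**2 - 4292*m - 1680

Testing divisors of the constant over divisors of the leading coefficient, m = -14 is a root, giving the factor (m + 14) and quotient 7*m**3 - 39*m**2 - 298*m - 120.
Next, m = -4 is a root, giving the factor (m + 4) and quotient 7*m**2 - 67*m - 30.
The remaining quadratic factors as (m - 10)(7*m + 3).

(7*m + 3)*(m + 14)*(m + 4)*(m - 10)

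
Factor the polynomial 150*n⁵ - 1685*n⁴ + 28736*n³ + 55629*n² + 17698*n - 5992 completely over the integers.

(5*n + 4)*(5*n - 1)*(6*n + 7)*(n² - 13*n + 214)

Among the possible rational roots, n = 1/5 is a root, so (5*n - 1) is a factor; dividing leaves 30*n⁴ - 331*n³ + 5681*n² + 12262*n + 5992.
Continuing, n = -4/5 is a root, giving the factor (5*n + 4) and quotient 6*n³ - 71*n² + 1193*n + 1498.
Then n = -7/6 is a root, giving the factor (6*n + 7) and quotient n² - 13*n + 214.
The quadratic n² - 13*n + 214 has discriminant -687 < 0 and is irreducible over ℤ.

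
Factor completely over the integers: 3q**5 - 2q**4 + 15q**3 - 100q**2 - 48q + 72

Among the possible rational roots, q = 3 is a root, so (q - 3) is a factor; dividing leaves 3q**4 + 7q**3 + 36q**2 + 8q - 24.
Then q = -1 is a root, giving the factor (q + 1) and quotient 3q**3 + 4q**2 + 32q - 24.
Next, q = 2/3 is a root, so (3q - 2) divides it; the quotient is q**2 + 2q + 12.
The quadratic q**2 + 2q + 12 has discriminant -44 < 0 and is irreducible over ℤ.

(3q - 2)(q + 1)(q - 3)(q**2 + 2q + 12)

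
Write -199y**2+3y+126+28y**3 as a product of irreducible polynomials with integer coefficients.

(4y+3)(7y-6)(y-7)

Trying the rational-root candidates, y = -3/4 is a root, so (4y+3) divides it; the quotient is 7y**2-55y+42.
The remaining quadratic factors as (y-7)(7y-6).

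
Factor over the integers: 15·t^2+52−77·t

(3·t−13)·(5·t−4)

Need a pair with product 15·52 = 780 and sum −77: that's −12 and −65.
Split the middle term: 15·t^2−12·t − 65·t+52 = 3·t·(5·t−4) − 13·(5·t−4).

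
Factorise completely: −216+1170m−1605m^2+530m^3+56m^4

Among the possible rational roots, m = −12 is a root, so (m+12) is a factor; dividing leaves 56m^3−142m^2+99m−18.
Next, m = 2/7 is a root, so (7m−2) is a factor; dividing leaves 8m^2−18m+9.
The remaining quadratic factors as (4m−3)(2m−3).

(2m−3)(4m−3)(7m−2)(m+12)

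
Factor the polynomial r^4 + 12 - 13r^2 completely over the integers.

Substitute u = r^2 to get a quadratic in u, then factor.
r^2 - 1 is a difference of squares.
r^2 - 12 is irreducible over ℤ (12 is not a perfect square).

(r + 1)(r - 1)(r^2 - 12)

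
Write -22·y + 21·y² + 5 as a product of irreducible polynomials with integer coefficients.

(3·y - 1)·(7·y - 5)

Need a pair with product 21·5 = 105 and sum -22: that's -7 and -15.
Split the middle term: 21·y² - 7·y - 15·y + 5 = 7·y·(3·y - 1) - 5·(3·y - 1).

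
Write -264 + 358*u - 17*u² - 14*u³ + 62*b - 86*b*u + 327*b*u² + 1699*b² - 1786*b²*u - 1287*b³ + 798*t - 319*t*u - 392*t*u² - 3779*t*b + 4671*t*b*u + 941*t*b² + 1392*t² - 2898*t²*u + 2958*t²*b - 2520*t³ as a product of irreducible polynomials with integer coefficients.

-(15*t - 11*b + u - 4)*(12*t - 13*b + u + 6)*(14*t + 9*b + 14*u - 11)

Group: 15*t*(-168*t² + 74*t*b - 182*t*u + 48*t + 117*b² + 173*b*u - 197*b - 14*u² - 73*u + 66) + (-11*b + u - 4)*(-168*t² + 74*t*b - 182*t*u + 48*t + 117*b² + 173*b*u - 197*b - 14*u² - 73*u + 66); both groups contain (-168*t² + 74*t*b - 182*t*u + 48*t + 117*b² + 173*b*u - 197*b - 14*u² - 73*u + 66), so (15*t - 11*b + u - 4) is a factor with cofactor -168*t² + 74*t*b - 182*t*u + 48*t + 117*b² + 173*b*u - 197*b - 14*u² - 73*u + 66.
The cofactor groups again: -168*t² + 74*t*b - 182*t*u + 48*t + 117*b² + 173*b*u - 197*b - 14*u² - 73*u + 66 = -12*t*(14*t + 9*b + 14*u - 11) + (13*b - u - 6)*(14*t + 9*b + 14*u - 11); both groups contain (14*t + 9*b + 14*u - 11), giving -(12*t - 13*b + u + 6)*(14*t + 9*b + 14*u - 11).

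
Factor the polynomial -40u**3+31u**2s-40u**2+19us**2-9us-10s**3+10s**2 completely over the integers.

Group: 8u(-5u**2+7us-5u-2s**2+2s) + 5s(-5u**2+7us-5u-2s**2+2s); both groups contain (-5u**2+7us-5u-2s**2+2s), so (8u+5s) is a factor with cofactor -5u**2+7us-5u-2s**2+2s.
The cofactor groups again: -5u**2+7us-5u-2s**2+2s = -5u(u-s+1) + 2s(u-s+1); both groups contain (u-s+1), giving -(5u-2s)(u-s+1).

-(5u-2s)(u-s+1)(8u+5s)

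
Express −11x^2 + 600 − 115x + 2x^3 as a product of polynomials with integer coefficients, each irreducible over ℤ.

Trying the rational-root candidates, x = 8 is a root, giving the factor (x − 8) and quotient 2x^2 + 5x − 75.
The remaining quadratic factors as (2x + 15)(x − 5).

(2x + 15)(x − 5)(x − 8)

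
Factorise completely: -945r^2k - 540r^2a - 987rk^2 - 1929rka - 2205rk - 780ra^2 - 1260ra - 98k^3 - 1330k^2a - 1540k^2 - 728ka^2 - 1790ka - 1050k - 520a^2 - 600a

Group: 9r(-105rk - 60ra - 98k^2 - 56ka - 70k - 40a) + (k + 13a + 15)(-105rk - 60ra - 98k^2 - 56ka - 70k - 40a); both groups contain (-105rk - 60ra - 98k^2 - 56ka - 70k - 40a), so (9r + k + 13a + 15) is a factor with cofactor -105rk - 60ra - 98k^2 - 56ka - 70k - 40a.
The cofactor groups again: -105rk - 60ra - 98k^2 - 56ka - 70k - 40a = -15r(7k + 4a) + (-14k - 10)(7k + 4a); both groups contain (7k + 4a), giving -(15r + 14k + 10)(7k + 4a).

-(9r + k + 13a + 15)(15r + 14k + 10)(7k + 4a)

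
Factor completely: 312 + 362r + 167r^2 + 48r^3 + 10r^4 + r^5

Testing divisors of the constant over divisors of the leading coefficient, r = -4 is a root, so (r + 4) divides it; the quotient is r^4 + 6r^3 + 24r^2 + 71r + 78.
Then r = -2 is a root, so (r + 2) is a factor; dividing leaves r^3 + 4r^2 + 16r + 39.
Next, r = -3 is a root, so (r + 3) is a factor; dividing leaves r^2 + r + 13.
The quadratic r^2 + r + 13 has discriminant -51 < 0 and is irreducible over ℤ.

(r + 2)(r + 3)(r + 4)(r^2 + r + 13)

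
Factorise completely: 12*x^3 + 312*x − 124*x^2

Pull out the common factor 4*x, then factor the remaining trinomial.

4*x*(3*x − 13)*(x − 6)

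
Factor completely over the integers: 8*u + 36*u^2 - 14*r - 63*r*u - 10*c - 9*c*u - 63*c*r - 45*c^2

Group: -9*c*(5*c + 7*r - 4*u) + (-9*u - 2)*(5*c + 7*r - 4*u); both groups contain (5*c + 7*r - 4*u).

-(5*c + 7*r - 4*u)*(9*c + 9*u + 2)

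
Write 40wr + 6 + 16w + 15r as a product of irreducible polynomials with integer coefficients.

(5r + 2)(8w + 3)

Group as (40wr + 16w) + (15r + 6) = 8w(5r + 2) + 3(5r + 2).
Both groups share the factor (5r + 2).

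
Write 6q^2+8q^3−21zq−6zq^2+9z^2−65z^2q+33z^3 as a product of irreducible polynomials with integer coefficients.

(z−2q)(3z−q)(11z+4q+3)

Group: 3z(11z^2−18zq+3z−8q^2−6q) − q(11z^2−18zq+3z−8q^2−6q); both groups contain (11z^2−18zq+3z−8q^2−6q), so (3z−q) is a factor with cofactor 11z^2−18zq+3z−8q^2−6q.
The cofactor groups again: 11z^2−18zq+3z−8q^2−6q = z(11z+4q+3) − 2q(11z+4q+3); both groups contain (11z+4q+3), giving (z−2q)(11z+4q+3).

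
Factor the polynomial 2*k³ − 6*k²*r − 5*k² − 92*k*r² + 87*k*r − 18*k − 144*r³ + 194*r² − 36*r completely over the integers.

Group: k*(2*k² + 12*k*r − 9*k + 16*r² − 18*r) + (−9*r + 2)*(2*k² + 12*k*r − 9*k + 16*r² − 18*r); both groups contain (2*k² + 12*k*r − 9*k + 16*r² − 18*r), so (k − 9*r + 2) is a factor with cofactor 2*k² + 12*k*r − 9*k + 16*r² − 18*r.
The cofactor groups again: 2*k² + 12*k*r − 9*k + 16*r² − 18*r = k*(2*k + 8*r − 9) + 2*r*(2*k + 8*r − 9); both groups contain (2*k + 8*r − 9), giving (k + 2*r)*(2*k + 8*r − 9).

(2*k + 8*r − 9)*(k + 2*r)*(k − 9*r + 2)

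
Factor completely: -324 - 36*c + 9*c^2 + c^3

(c + 6)*(c + 9)*(c - 6)

Among the possible rational roots, c = 6 is a root, giving the factor (c - 6) and quotient c^2 + 15*c + 54.
The remaining quadratic factors as (c + 6)(c + 9).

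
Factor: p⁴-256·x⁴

(p+4·x)·(p-4·x)·(p²+16·x²)

Write as (p²)² − (16·x²)², then factor p²-16·x² once more.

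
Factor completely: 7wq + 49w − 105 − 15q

(7w − 15)(q + 7)

Group as (7wq + 49w) + (−15q − 105) = 7w(q + 7) − 15(q + 7).
Both groups share the factor (q + 7).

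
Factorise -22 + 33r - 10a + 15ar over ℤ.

(3r - 2)(5a + 11)

Group as (15ar - 10a) + (33r - 22) = 5a(3r - 2) + 11(3r - 2).
Both groups share the factor (3r - 2).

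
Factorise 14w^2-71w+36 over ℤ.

(2w-9)(7w-4)

Need a pair with product 14·36 = 504 and sum -71: that's -63 and -8.
Split the middle term: 14w^2-63w - 8w+36 = 7w(2w-9) - 4(2w-9).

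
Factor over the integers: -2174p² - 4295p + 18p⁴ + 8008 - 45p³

(3p + 11)(6p - 7)(p + 8)(p - 13)

By the rational root theorem, p = 13 is a root, so (p - 13) is a factor; dividing leaves 18p³ + 189p² + 283p - 616.
Next, p = 7/6 is a root, so (6p - 7) is a factor; dividing leaves 3p² + 35p + 88.
The remaining quadratic factors as (3p + 11)(p + 8).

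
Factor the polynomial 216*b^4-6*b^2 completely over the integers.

Pull out the common factor 6*b^2; 36*b^2-1 is a difference of squares.

6*b^2*(6*b+1)*(6*b-1)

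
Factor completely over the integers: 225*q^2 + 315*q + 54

9*(5*q + 1)*(5*q + 6)

Pull out the common factor 9, then factor the remaining trinomial.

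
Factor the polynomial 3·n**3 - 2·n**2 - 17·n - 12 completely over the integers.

Testing divisors of the constant over divisors of the leading coefficient, n = -4/3 is a root, so (3·n + 4) divides it; the quotient is n**2 - 2·n - 3.
The remaining quadratic factors as (n - 3)(n + 1).

(3·n + 4)·(n + 1)·(n - 3)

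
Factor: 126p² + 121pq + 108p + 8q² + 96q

Group: 9p(14p + q + 12) + 8q(14p + q + 12); both groups contain (14p + q + 12).

(14p + q + 12)(9p + 8q)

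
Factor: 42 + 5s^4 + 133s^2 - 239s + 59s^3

(5s - 1)(s + 6)(s + 7)(s - 1)

By the rational root theorem, s = -6 is a root, so (s + 6) is a factor; dividing leaves 5s^3 + 29s^2 - 41s + 7.
Continuing, s = -7 is a root, so (s + 7) is a factor; dividing leaves 5s^2 - 6s + 1.
The remaining quadratic factors as (s - 1)(5s - 1).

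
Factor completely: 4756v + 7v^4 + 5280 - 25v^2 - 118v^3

(7v + 8)(v + 5)(v - 11)(v - 12)

Among the possible rational roots, v = 11 is a root, so (v - 11) divides it; the quotient is 7v^3 - 41v^2 - 476v - 480.
Then v = -5 is a root, so (v + 5) divides it; the quotient is 7v^2 - 76v - 96.
The remaining quadratic factors as (v - 12)(7v + 8).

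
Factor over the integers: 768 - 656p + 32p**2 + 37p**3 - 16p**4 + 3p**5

Testing divisors of the constant over divisors of the leading coefficient, p = 4 is a root, so (p - 4) is a factor; dividing leaves 3p**4 - 4p**3 + 21p**2 + 116p - 192.
Next, p = -3 is a root, so (p + 3) is a factor; dividing leaves 3p**3 - 13p**2 + 60p - 64.
Continuing, p = 4/3 is a root, so (3p - 4) divides it; the quotient is p**2 - 3p + 16.
The quadratic p**2 - 3p + 16 has discriminant -55 < 0 and is irreducible over ℤ.

(3p - 4)(p + 3)(p - 4)(p**2 - 3p + 16)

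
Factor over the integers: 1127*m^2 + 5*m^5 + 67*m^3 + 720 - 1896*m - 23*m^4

By the rational root theorem, m = 3/5 is a root, so (5*m - 3) is a factor; dividing leaves m^4 - 4*m^3 + 11*m^2 + 232*m - 240.
Then m = 1 is a root, so (m - 1) divides it; the quotient is m^3 - 3*m^2 + 8*m + 240.
Continuing, m = -5 is a root, so (m + 5) is a factor; dividing leaves m^2 - 8*m + 48.
The quadratic m^2 - 8*m + 48 has discriminant -128 < 0 and is irreducible over ℤ.

(5*m - 3)*(m + 5)*(m - 1)*(m^2 - 8*m + 48)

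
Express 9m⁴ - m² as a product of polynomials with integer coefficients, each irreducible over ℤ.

m²(3m + 1)(3m - 1)

Pull out the common factor m², leaving 9m² - 1.
Recognize a difference of squares with the parts 3m and 1.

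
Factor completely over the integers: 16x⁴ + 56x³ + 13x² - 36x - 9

(4x + 1)(4x - 3)(x + 1)(x + 3)

Among the possible rational roots, x = -1 is a root, so (x + 1) is a factor; dividing leaves 16x³ + 40x² - 27x - 9.
Then x = -3 is a root, so (x + 3) divides it; the quotient is 16x² - 8x - 3.
The remaining quadratic factors as (4x - 3)(4x + 1).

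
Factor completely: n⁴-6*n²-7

(n²+1)*(n²-7)

Substitute u = n² to get a quadratic in u, then factor.
n²+1 is irreducible over ℤ (sum of squares).
n²-7 is irreducible over ℤ (7 is not a perfect square).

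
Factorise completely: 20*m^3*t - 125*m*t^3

Every term has a factor of 5*m*t. Then 4*m^2 - 25*t^2 = (2*m)² − (5*t)².

5*m*t*(2*m + 5*t)*(2*m - 5*t)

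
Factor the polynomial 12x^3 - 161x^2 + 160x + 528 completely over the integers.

Testing divisors of the constant over divisors of the leading coefficient, x = -4/3 is a root, giving the factor (3x + 4) and quotient 4x^2 - 59x + 132.
The remaining quadratic factors as (x - 12)(4x - 11).

(3x + 4)(4x - 11)(x - 12)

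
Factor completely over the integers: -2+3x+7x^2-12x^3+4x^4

(2x+1)(2x-1)(x-1)(x-2)

Among the possible rational roots, x = -1/2 is a root, giving the factor (2x+1) and quotient 2x^3-7x^2+7x-2.
Continuing, x = 1 is a root, so (x-1) divides it; the quotient is 2x^2-5x+2.
The remaining quadratic factors as (2x-1)(x-2).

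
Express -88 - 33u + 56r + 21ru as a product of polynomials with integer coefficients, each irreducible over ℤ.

(3u + 8)(7r - 11)

Group as (21ru + 56r) + (-33u - 88) = 7r(3u + 8) - 11(3u + 8).
Both groups share the factor (3u + 8).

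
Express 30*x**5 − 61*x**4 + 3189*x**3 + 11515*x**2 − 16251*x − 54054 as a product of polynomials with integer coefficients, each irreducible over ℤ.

(5*x − 11)*(6*x + 13)*(x + 3)*(x**2 − 5*x + 126)

Testing divisors of the constant over divisors of the leading coefficient, x = −3 is a root, giving the factor (x + 3) and quotient 30*x**4 − 151*x**3 + 3642*x**2 + 589*x − 18018.
Continuing, x = 11/5 is a root, so (5*x − 11) divides it; the quotient is 6*x**3 − 17*x**2 + 691*x + 1638.
Continuing, x = −13/6 is a root, so (6*x + 13) divides it; the quotient is x**2 − 5*x + 126.
The quadratic x**2 − 5*x + 126 has discriminant −479 < 0 and is irreducible over ℤ.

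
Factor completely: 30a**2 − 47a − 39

(5a + 3)(6a − 13)

Need a pair with product 30·(−39) = −1170 and sum −47: that's 18 and −65.
Split the middle term: 30a**2 + 18a − 65a − 39 = 6a(5a + 3) − 13(5a + 3).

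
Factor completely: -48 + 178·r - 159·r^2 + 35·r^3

(5·r - 2)·(7·r - 8)·(r - 3)

Trying the rational-root candidates, r = 8/7 is a root, so (7·r - 8) divides it; the quotient is 5·r^2 - 17·r + 6.
The remaining quadratic factors as (r - 3)(5·r - 2).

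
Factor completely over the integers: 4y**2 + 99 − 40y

Need a pair with product 4·99 = 396 and sum −40: that's −22 and −18.
Split the middle term: 4y**2 − 22y − 18y + 99 = 2y(2y − 11) − 9(2y − 11).

(2y − 11)(2y − 9)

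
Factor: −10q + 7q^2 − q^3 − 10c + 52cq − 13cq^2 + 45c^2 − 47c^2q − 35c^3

−(5c + q − 5)(7c + q − 2)(c + q)

Group: 7c(−5c^2 − 6cq + 5c − q^2 + 5q) + (q − 2)(−5c^2 − 6cq + 5c − q^2 + 5q); both groups contain (−5c^2 − 6cq + 5c − q^2 + 5q), so (7c + q − 2) is a factor with cofactor −5c^2 − 6cq + 5c − q^2 + 5q.
The cofactor groups again: −5c^2 − 6cq + 5c − q^2 + 5q = −c(5c + q − 5) − q(5c + q − 5); both groups contain (5c + q − 5), giving −(c + q)(5c + q − 5).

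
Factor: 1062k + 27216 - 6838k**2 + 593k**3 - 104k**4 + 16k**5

Among the possible rational roots, k = -7/4 is a root, giving the factor (4k + 7) and quotient 4k**4 - 33k**3 + 206k**2 - 2070k + 3888.
Then k = 9/4 is a root, so (4k - 9) is a factor; dividing leaves k**3 - 6k**2 + 38k - 432.
Next, k = 8 is a root, giving the factor (k - 8) and quotient k**2 + 2k + 54.
The quadratic k**2 + 2k + 54 has discriminant -212 < 0 and is irreducible over ℤ.

(4k + 7)(4k - 9)(k - 8)(k**2 + 2k + 54)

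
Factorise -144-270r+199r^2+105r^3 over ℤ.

Trying the rational-root candidates, r = -8/3 is a root, so (3r+8) divides it; the quotient is 35r^2-27r-18.
The remaining quadratic factors as (7r+3)(5r-6).

(3r+8)(5r-6)(7r+3)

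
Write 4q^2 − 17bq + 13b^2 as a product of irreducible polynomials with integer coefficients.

Group: b(13b − 4q) − q(13b − 4q); both groups contain (13b − 4q).

(13b − 4q)(b − q)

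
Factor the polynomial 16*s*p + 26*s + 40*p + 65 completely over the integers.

(2*s + 5)*(8*p + 13)

Group as (16*s*p + 26*s) + (40*p + 65) = 2*s*(8*p + 13) + 5*(8*p + 13).
Both groups share the factor (8*p + 13).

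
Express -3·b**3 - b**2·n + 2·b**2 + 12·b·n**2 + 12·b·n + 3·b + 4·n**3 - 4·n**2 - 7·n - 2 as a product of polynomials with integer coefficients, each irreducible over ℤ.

-(3·b + n - 2)·(b + 2·n + 1)·(b - 2·n - 1)

Group: b·(-3·b**2 + 5·b·n + 5·b + 2·n**2 - 3·n - 2) + (2·n + 1)·(-3·b**2 + 5·b·n + 5·b + 2·n**2 - 3·n - 2); both groups contain (-3·b**2 + 5·b·n + 5·b + 2·n**2 - 3·n - 2), so (b + 2·n + 1) is a factor with cofactor -3·b**2 + 5·b·n + 5·b + 2·n**2 - 3·n - 2.
The cofactor groups again: -3·b**2 + 5·b·n + 5·b + 2·n**2 - 3·n - 2 = -b·(3·b + n - 2) + (2·n + 1)·(3·b + n - 2); both groups contain (3·b + n - 2), giving -(b - 2·n - 1)·(3·b + n - 2).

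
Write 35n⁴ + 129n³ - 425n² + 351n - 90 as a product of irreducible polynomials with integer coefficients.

Trying the rational-root candidates, n = 3/5 is a root, giving the factor (5n - 3) and quotient 7n³ + 30n² - 67n + 30.
Continuing, n = 5/7 is a root, giving the factor (7n - 5) and quotient n² + 5n - 6.
The remaining quadratic factors as (n - 1)(n + 6).

(5n - 3)(7n - 5)(n + 6)(n - 1)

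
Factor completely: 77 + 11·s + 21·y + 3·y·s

Group as (3·y·s + 21·y) + (11·s + 77) = 3·y·(s + 7) + 11·(s + 7).
Both groups share the factor (s + 7).

(3·y + 11)·(s + 7)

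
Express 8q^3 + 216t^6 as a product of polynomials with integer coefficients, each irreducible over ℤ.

Pull out the common factor 8, leaving q^3 + 27t^6.
Recognize a sum of cubes with the parts q and 3t^2.

8(q + 3t^2)(q^2 − 3qt^2 + 9t^4)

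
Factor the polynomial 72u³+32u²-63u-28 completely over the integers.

(9u+4)(8u²-7)

Group as (72u³-63u) + (32u²-28) = 9u(8u²-7) + 4(8u²-7).
Both groups share the factor (8u²-7).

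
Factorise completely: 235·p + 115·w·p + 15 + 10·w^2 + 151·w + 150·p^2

(w + 10·p + 15)·(10·w + 15·p + 1)

Group: 10·w·(w + 10·p + 15) + (15·p + 1)·(w + 10·p + 15); both groups contain (w + 10·p + 15).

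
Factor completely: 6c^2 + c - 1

(2c + 1)(3c - 1)

Need a pair with product 6·(-1) = -6 and sum 1: that's 3 and -2.
Split the middle term: 6c^2 + 3c - 2c - 1 = 3c(2c + 1) - (2c + 1).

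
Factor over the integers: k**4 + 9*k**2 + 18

Substitute u = k**2 to get a quadratic in u, then factor.
k**2 + 6 is irreducible over ℤ (always positive, so no real roots).
k**2 + 3 is irreducible over ℤ (always positive, so no real roots).

(k**2 + 3)*(k**2 + 6)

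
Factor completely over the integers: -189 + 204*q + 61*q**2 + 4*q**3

(4*q - 3)*(q + 7)*(q + 9)

Trying the rational-root candidates, q = -7 is a root, giving the factor (q + 7) and quotient 4*q**2 + 33*q - 27.
The remaining quadratic factors as (q + 9)(4*q - 3).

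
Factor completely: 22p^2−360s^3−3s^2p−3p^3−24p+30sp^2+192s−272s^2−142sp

−(5s−p+6)(8s−p)(9s+3p−4)

Group: 8s(−45s^2−6sp−34s+3p^2−22p+24) − p(−45s^2−6sp−34s+3p^2−22p+24); both groups contain (−45s^2−6sp−34s+3p^2−22p+24), so (8s−p) is a factor with cofactor −45s^2−6sp−34s+3p^2−22p+24.
The cofactor groups again: −45s^2−6sp−34s+3p^2−22p+24 = −5s(9s+3p−4) + (p−6)(9s+3p−4); both groups contain (9s+3p−4), giving −(5s−p+6)(9s+3p−4).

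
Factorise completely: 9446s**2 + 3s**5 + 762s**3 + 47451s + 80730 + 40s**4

By the rational root theorem, s = -13/3 is a root, so (3s + 13) divides it; the quotient is s**4 + 9s**3 + 215s**2 + 2217s + 6210.
Next, s = -6 is a root, so (s + 6) is a factor; dividing leaves s**3 + 3s**2 + 197s + 1035.
Continuing, s = -5 is a root, so (s + 5) divides it; the quotient is s**2 - 2s + 207.
The quadratic s**2 - 2s + 207 has discriminant -824 < 0 and is irreducible over ℤ.

(3s + 13)(s + 5)(s + 6)(s**2 - 2s + 207)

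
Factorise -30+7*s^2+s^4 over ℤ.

Substitute u = s^2 to get a quadratic in u, then factor.
s^2-3 is irreducible over ℤ (3 is not a perfect square).
s^2+10 is irreducible over ℤ (always positive, so no real roots).

(s^2+10)*(s^2-3)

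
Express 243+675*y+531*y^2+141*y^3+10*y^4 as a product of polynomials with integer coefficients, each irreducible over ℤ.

By the rational root theorem, y = −3/2 is a root, giving the factor (2*y+3) and quotient 5*y^3+63*y^2+171*y+81.
Next, y = −3 is a root, so (y+3) divides it; the quotient is 5*y^2+48*y+27.
The remaining quadratic factors as (y+9)(5*y+3).

(2*y+3)*(5*y+3)*(y+3)*(y+9)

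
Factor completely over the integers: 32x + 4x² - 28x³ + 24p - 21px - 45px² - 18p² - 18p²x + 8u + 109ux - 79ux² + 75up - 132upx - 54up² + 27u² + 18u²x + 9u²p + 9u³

Group: u(9u² - 18up - 18ux + 27u - 6px - 6p - 7x² + x + 8) + (3p + 4x)(9u² - 18up - 18ux + 27u - 6px - 6p - 7x² + x + 8); both groups contain (9u² - 18up - 18ux + 27u - 6px - 6p - 7x² + x + 8), so (u + 3p + 4x) is a factor with cofactor 9u² - 18up - 18ux + 27u - 6px - 6p - 7x² + x + 8.
The cofactor groups again: 9u² - 18up - 18ux + 27u - 6px - 6p - 7x² + x + 8 = 3u(3u + x + 1) + (-6p - 7x + 8)(3u + x + 1); both groups contain (3u + x + 1), giving (3u - 6p - 7x + 8)(3u + x + 1).

(3u - 6p - 7x + 8)(u + 3p + 4x)(3u + x + 1)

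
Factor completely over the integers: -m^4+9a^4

-(m^2-3a^2)(m^2+3a^2)

Recognize a difference of squares with the parts 3a^2 and m^2.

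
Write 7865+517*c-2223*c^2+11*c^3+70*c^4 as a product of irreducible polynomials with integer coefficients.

(2*c+11)*(5*c-11)*(7*c+13)*(c-5)

Among the possible rational roots, c = 5 is a root, giving the factor (c-5) and quotient 70*c^3+361*c^2-418*c-1573.
Next, c = 11/5 is a root, so (5*c-11) divides it; the quotient is 14*c^2+103*c+143.
The remaining quadratic factors as (7*c+13)(2*c+11).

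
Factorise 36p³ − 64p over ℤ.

4p(3p + 4)(3p − 4)

Every term has a factor of 4p. Then 9p² − 16 = (3p)² − (4)².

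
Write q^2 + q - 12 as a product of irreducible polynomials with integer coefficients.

Two integers with product -12 and sum 1 are -3 and 4.

(q + 4)*(q - 3)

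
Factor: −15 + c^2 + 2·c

(c + 5)·(c − 3)

Two integers with product −15 and sum 2 are −3 and 5.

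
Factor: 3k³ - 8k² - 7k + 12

(3k + 4)(k - 1)(k - 3)

Among the possible rational roots, k = 1 is a root, giving the factor (k - 1) and quotient 3k² - 5k - 12.
The remaining quadratic factors as (3k + 4)(k - 3).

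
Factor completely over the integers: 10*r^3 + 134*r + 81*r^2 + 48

(2*r + 1)*(5*r + 8)*(r + 6)

By the rational root theorem, r = −8/5 is a root, so (5*r + 8) divides it; the quotient is 2*r^2 + 13*r + 6.
The remaining quadratic factors as (2*r + 1)(r + 6).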